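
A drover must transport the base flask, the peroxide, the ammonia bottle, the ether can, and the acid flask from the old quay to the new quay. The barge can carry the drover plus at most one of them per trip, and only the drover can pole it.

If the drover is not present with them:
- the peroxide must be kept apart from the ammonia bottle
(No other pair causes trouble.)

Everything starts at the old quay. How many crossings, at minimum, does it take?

Counting alone: the drover can take at most 1 across per trip to the new quay, so moving all 5 needs at least 5 loaded trips out, with a return between consecutive ones — at least 9 crossings.
The plan below uses exactly 9 crossings, so it is optimal:
1. Drover goes to the new quay with the peroxide.
2. Drover goes back to the old quay alone.
3. Drover goes to the new quay with the base flask.
4. Drover goes back to the old quay alone.
5. Drover goes to the new quay with the ether can.
6. Drover goes back to the old quay alone.
7. Drover goes to the new quay with the acid flask.
8. Drover goes back to the old quay alone.
9. Drover goes to the new quay with the ammonia bottle.

9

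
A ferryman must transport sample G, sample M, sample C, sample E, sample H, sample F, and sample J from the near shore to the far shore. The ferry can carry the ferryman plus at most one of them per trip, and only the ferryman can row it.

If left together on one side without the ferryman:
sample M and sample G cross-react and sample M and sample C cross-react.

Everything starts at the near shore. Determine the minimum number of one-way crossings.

Counting alone: the ferryman can take at most 1 across per trip to the far shore, so moving all 7 needs at least 7 loaded trips out, with a return between consecutive ones — at least 13 crossings.
The safety rule pushes this higher. Following every safe sequence of crossings, the most of the 7 that can be at the far shore as the ferry arrives there on crossing 13 is 6 — never all 7.
So no plan with fewer than 15 crossings exists, and this one achieves 15:
1. Ferryman goes to the far shore with sample M.
2. Ferryman goes back to the near shore alone.
3. Ferryman goes to the far shore with sample G.
4. Ferryman goes back to the near shore with sample M.
5. Ferryman goes to the far shore with sample C.
6. Ferryman goes back to the near shore alone.
7. Ferryman goes to the far shore with sample E.
8. Ferryman goes back to the near shore alone.
9. Ferryman goes to the far shore with sample H.
10. Ferryman goes back to the near shore alone.
11. Ferryman goes to the far shore with sample F.
12. Ferryman goes back to the near shore alone.
13. Ferryman goes to the far shore with sample J.
14. Ferryman goes back to the near shore alone.
15. Ferryman goes to the far shore with sample M.

15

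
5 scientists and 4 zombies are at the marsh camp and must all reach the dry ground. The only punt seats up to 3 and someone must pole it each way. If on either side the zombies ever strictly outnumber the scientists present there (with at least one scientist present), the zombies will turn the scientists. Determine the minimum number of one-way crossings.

Counting alone: each trip to the dry ground takes at most 3 across and each return brings at least 1 back, so after t trips out (and t−1 returns) at most 3t − (t−1) of the 9 are across; that first reaches 9 at t = 4, so at least 7 crossings are needed.
The plan below uses exactly 7 crossings, so it is optimal:
1. 3 zombies → the dry ground.  (the marsh camp: 5S 1Z; the dry ground: 0S 3Z)
2. 1 zombie ← the marsh camp.  (the marsh camp: 5S 2Z; the dry ground: 0S 2Z)
3. 3 scientists → the dry ground.  (the marsh camp: 2S 2Z; the dry ground: 3S 2Z)
4. 1 scientist ← the marsh camp.  (the marsh camp: 3S 2Z; the dry ground: 2S 2Z)
5. 2 scientists and 1 zombie → the dry ground.  (the marsh camp: 1S 1Z; the dry ground: 4S 3Z)
6. 1 scientist ← the marsh camp.  (the marsh camp: 2S 1Z; the dry ground: 3S 3Z)
7. 2 scientists and 1 zombie → the dry ground.  (the marsh camp: 0S 0Z; the dry ground: 5S 4Z)

7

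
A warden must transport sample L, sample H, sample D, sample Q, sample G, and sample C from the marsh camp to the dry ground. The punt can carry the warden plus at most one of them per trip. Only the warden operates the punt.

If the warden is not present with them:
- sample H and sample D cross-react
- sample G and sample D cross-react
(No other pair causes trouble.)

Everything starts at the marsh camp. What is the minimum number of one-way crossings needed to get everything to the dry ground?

Counting alone: the warden can take at most 1 across per trip to the dry ground, so moving all 6 needs at least 6 loaded trips out, with a return between consecutive ones — at least 11 crossings.
The safety rule pushes this higher. Following every safe sequence of crossings, the most of the 6 that can be at the dry ground as the punt arrives there on crossing 11 is 5 — never all 6.
So no plan with fewer than 13 crossings exists, and this one achieves 13:
1. Warden goes to the dry ground with sample D.  [the marsh camp: sample C, sample G, sample H, sample L, sample Q | the dry ground: sample D]
2. Warden goes back to the marsh camp alone.  [the marsh camp: sample C, sample G, sample H, sample L, sample Q | the dry ground: sample D]
3. Warden goes to the dry ground with sample L.  [the marsh camp: sample C, sample G, sample H, sample Q | the dry ground: sample D, sample L]
4. Warden goes back to the marsh camp alone.  [the marsh camp: sample C, sample G, sample H, sample Q | the dry ground: sample D, sample L]
5. Warden goes to the dry ground with sample H.  [the marsh camp: sample C, sample G, sample Q | the dry ground: sample D, sample H, sample L]
6. Warden goes back to the marsh camp with sample D.  [the marsh camp: sample C, sample D, sample G, sample Q | the dry ground: sample H, sample L]
7. Warden goes to the dry ground with sample G.  [the marsh camp: sample C, sample D, sample Q | the dry ground: sample G, sample H, sample L]
8. Warden goes back to the marsh camp alone.  [the marsh camp: sample C, sample D, sample Q | the dry ground: sample G, sample H, sample L]
9. Warden goes to the dry ground with sample Q.  [the marsh camp: sample C, sample D | the dry ground: sample G, sample H, sample L, sample Q]
10. Warden goes back to the marsh camp alone.  [the marsh camp: sample C, sample D | the dry ground: sample G, sample H, sample L, sample Q]
11. Warden goes to the dry ground with sample C.  [the marsh camp: sample D | the dry ground: sample C, sample G, sample H, sample L, sample Q]
12. Warden goes back to the marsh camp alone.  [the marsh camp: sample D | the dry ground: sample C, sample G, sample H, sample L, sample Q]
13. Warden goes to the dry ground with sample D.  [the marsh camp: — | the dry ground: sample C, sample D, sample G, sample H, sample L, sample Q]

13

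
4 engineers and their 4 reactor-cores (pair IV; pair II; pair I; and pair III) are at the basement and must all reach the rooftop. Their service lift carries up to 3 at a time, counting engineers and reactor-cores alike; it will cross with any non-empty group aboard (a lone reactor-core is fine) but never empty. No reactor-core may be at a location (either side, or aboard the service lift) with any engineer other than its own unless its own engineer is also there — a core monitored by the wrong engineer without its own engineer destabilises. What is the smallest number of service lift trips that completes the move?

9

Counting alone: each trip to the rooftop takes at most 3 across and each return brings at least 1 back, so after t trips out (and t−1 returns) at most 3t − (t−1) of the 8 are across; that first reaches 8 at t = 4, so at least 7 crossings are needed.
The safety rule pushes this higher. Following every safe sequence of crossings, the most of the 8 that can be at the rooftop as the service lift arrives there on crossing 7 is 7 — never all 8.
So no plan with fewer than 9 crossings exists, and this one achieves 9:
1. engineer IV and reactor-core IV cross → the rooftop.
2. engineer IV crosses ← the basement.
3. engineer II, engineer IV, and reactor-core II cross → the rooftop.
4. engineer IV and reactor-core IV cross ← the basement.
5. engineer I, engineer III, and engineer IV cross → the rooftop.
6. reactor-core II crosses ← the basement.
7. reactor-core II and reactor-core IV cross → the rooftop.
8. reactor-core IV crosses ← the basement.
9. reactor-core I, reactor-core III, and reactor-core IV cross → the rooftop.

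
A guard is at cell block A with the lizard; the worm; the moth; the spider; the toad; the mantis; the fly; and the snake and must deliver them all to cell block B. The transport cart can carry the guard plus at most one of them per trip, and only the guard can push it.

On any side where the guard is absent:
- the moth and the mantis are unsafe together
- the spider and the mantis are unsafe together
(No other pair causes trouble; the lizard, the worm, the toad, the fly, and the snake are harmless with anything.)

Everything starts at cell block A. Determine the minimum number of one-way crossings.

17

Counting alone: the guard can take at most 1 across per trip to cell block B, so moving all 8 needs at least 8 loaded trips out, with a return between consecutive ones — at least 15 crossings.
The safety rule pushes this higher. Following every safe sequence of crossings, the most of the 8 that can be at cell block B as the transport cart arrives there on crossing 15 is 7 — never all 8.
So no plan with fewer than 17 crossings exists, and this one achieves 17:
1. Guard goes to cell block B with the mantis.  [cell block A: the fly, the lizard, the moth, the snake, the spider, the toad, the worm | cell block B: the mantis]
2. Guard goes back to cell block A alone.  [cell block A: the fly, the lizard, the moth, the snake, the spider, the toad, the worm | cell block B: the mantis]
3. Guard goes to cell block B with the lizard.  [cell block A: the fly, the moth, the snake, the spider, the toad, the worm | cell block B: the lizard, the mantis]
4. Guard goes back to cell block A alone.  [cell block A: the fly, the moth, the snake, the spider, the toad, the worm | cell block B: the lizard, the mantis]
5. Guard goes to cell block B with the worm.  [cell block A: the fly, the moth, the snake, the spider, the toad | cell block B: the lizard, the mantis, the worm]
6. Guard goes back to cell block A alone.  [cell block A: the fly, the moth, the snake, the spider, the toad | cell block B: the lizard, the mantis, the worm]
7. Guard goes to cell block B with the moth.  [cell block A: the fly, the snake, the spider, the toad | cell block B: the lizard, the mantis, the moth, the worm]
8. Guard goes back to cell block A with the mantis.  [cell block A: the fly, the mantis, the snake, the spider, the toad | cell block B: the lizard, the moth, the worm]
9. Guard goes to cell block B with the spider.  [cell block A: the fly, the mantis, the snake, the toad | cell block B: the lizard, the moth, the spider, the worm]
10. Guard goes back to cell block A alone.  [cell block A: the fly, the mantis, the snake, the toad | cell block B: the lizard, the moth, the spider, the worm]
11. Guard goes to cell block B with the toad.  [cell block A: the fly, the mantis, the snake | cell block B: the lizard, the moth, the spider, the toad, the worm]
12. Guard goes back to cell block A alone.  [cell block A: the fly, the mantis, the snake | cell block B: the lizard, the moth, the spider, the toad, the worm]
13. Guard goes to cell block B with the fly.  [cell block A: the mantis, the snake | cell block B: the fly, the lizard, the moth, the spider, the toad, the worm]
14. Guard goes back to cell block A alone.  [cell block A: the mantis, the snake | cell block B: the fly, the lizard, the moth, the spider, the toad, the worm]
15. Guard goes to cell block B with the snake.  [cell block A: the mantis | cell block B: the fly, the lizard, the moth, the snake, the spider, the toad, the worm]
16. Guard goes back to cell block A alone.  [cell block A: the mantis | cell block B: the fly, the lizard, the moth, the snake, the spider, the toad, the worm]
17. Guard goes to cell block B with the mantis.  [cell block A: — | cell block B: the fly, the lizard, the mantis, the moth, the snake, the spider, the toad, the worm]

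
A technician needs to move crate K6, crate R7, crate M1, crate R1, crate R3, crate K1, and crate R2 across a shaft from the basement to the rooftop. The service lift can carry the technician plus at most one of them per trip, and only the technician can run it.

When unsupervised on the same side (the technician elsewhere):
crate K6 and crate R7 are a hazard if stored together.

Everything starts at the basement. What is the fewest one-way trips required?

13

Counting alone: the technician can take at most 1 across per trip to the rooftop, so moving all 7 needs at least 7 loaded trips out, with a return between consecutive ones — at least 13 crossings.
The plan below uses exactly 13 crossings, so it is optimal:
1. Technician goes to the rooftop with crate K6.  [the basement: crate K1, crate M1, crate R1, crate R2, crate R3, crate R7 | the rooftop: crate K6]
2. Technician goes back to the basement alone.  [the basement: crate K1, crate M1, crate R1, crate R2, crate R3, crate R7 | the rooftop: crate K6]
3. Technician goes to the rooftop with crate M1.  [the basement: crate K1, crate R1, crate R2, crate R3, crate R7 | the rooftop: crate K6, crate M1]
4. Technician goes back to the basement alone.  [the basement: crate K1, crate R1, crate R2, crate R3, crate R7 | the rooftop: crate K6, crate M1]
5. Technician goes to the rooftop with crate R1.  [the basement: crate K1, crate R2, crate R3, crate R7 | the rooftop: crate K6, crate M1, crate R1]
6. Technician goes back to the basement alone.  [the basement: crate K1, crate R2, crate R3, crate R7 | the rooftop: crate K6, crate M1, crate R1]
7. Technician goes to the rooftop with crate R3.  [the basement: crate K1, crate R2, crate R7 | the rooftop: crate K6, crate M1, crate R1, crate R3]
8. Technician goes back to the basement alone.  [the basement: crate K1, crate R2, crate R7 | the rooftop: crate K6, crate M1, crate R1, crate R3]
9. Technician goes to the rooftop with crate K1.  [the basement: crate R2, crate R7 | the rooftop: crate K1, crate K6, crate M1, crate R1, crate R3]
10. Technician goes back to the basement alone.  [the basement: crate R2, crate R7 | the rooftop: crate K1, crate K6, crate M1, crate R1, crate R3]
11. Technician goes to the rooftop with crate R2.  [the basement: crate R7 | the rooftop: crate K1, crate K6, crate M1, crate R1, crate R2, crate R3]
12. Technician goes back to the basement alone.  [the basement: crate R7 | the rooftop: crate K1, crate K6, crate M1, crate R1, crate R2, crate R3]
13. Technician goes to the rooftop with crate R7.  [the basement: — | the rooftop: crate K1, crate K6, crate M1, crate R1, crate R2, crate R3, crate R7]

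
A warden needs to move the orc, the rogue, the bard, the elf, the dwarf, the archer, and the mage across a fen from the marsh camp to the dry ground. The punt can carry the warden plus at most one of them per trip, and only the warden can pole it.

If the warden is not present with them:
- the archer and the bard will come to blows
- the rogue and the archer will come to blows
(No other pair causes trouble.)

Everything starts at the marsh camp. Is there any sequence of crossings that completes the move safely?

Yes

1. Warden goes to the dry ground with the archer.
2. Warden goes back to the marsh camp alone.
3. Warden goes to the dry ground with the orc.
4. Warden goes back to the marsh camp alone.
5. Warden goes to the dry ground with the rogue.
6. Warden goes back to the marsh camp with the archer.
7. Warden goes to the dry ground with the bard.
8. Warden goes back to the marsh camp alone.
9. Warden goes to the dry ground with the elf.
10. Warden goes back to the marsh camp alone.
11. Warden goes to the dry ground with the dwarf.
12. Warden goes back to the marsh camp alone.
13. Warden goes to the dry ground with the mage.
14. Warden goes back to the marsh camp alone.
15. Warden goes to the dry ground with the archer.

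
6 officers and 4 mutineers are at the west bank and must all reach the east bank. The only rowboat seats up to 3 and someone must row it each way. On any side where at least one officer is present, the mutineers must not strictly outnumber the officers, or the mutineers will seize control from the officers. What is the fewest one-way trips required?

Counting alone: each trip to the east bank takes at most 3 across and each return brings at least 1 back, so after t trips out (and t−1 returns) at most 3t − (t−1) of the 10 are across; that first reaches 10 at t = 5, so at least 9 crossings are needed.
The plan below uses exactly 9 crossings, so it is optimal:
1. 2 mutineers → the east bank.  (the west bank: 6O 2M; the east bank: 0O 2M)
2. 1 mutineer ← the west bank.  (the west bank: 6O 3M; the east bank: 0O 1M)
3. 3 mutineers → the east bank.  (the west bank: 6O 0M; the east bank: 0O 4M)
4. 1 mutineer ← the west bank.  (the west bank: 6O 1M; the east bank: 0O 3M)
5. 3 officers → the east bank.  (the west bank: 3O 1M; the east bank: 3O 3M)
6. 1 mutineer ← the west bank.  (the west bank: 3O 2M; the east bank: 3O 2M)
7. 1 officer and 2 mutineers → the east bank.  (the west bank: 2O 0M; the east bank: 4O 4M)
8. 1 mutineer ← the west bank.  (the west bank: 2O 1M; the east bank: 4O 3M)
9. 2 officers and 1 mutineer → the east bank.  (the west bank: 0O 0M; the east bank: 6O 4M)

9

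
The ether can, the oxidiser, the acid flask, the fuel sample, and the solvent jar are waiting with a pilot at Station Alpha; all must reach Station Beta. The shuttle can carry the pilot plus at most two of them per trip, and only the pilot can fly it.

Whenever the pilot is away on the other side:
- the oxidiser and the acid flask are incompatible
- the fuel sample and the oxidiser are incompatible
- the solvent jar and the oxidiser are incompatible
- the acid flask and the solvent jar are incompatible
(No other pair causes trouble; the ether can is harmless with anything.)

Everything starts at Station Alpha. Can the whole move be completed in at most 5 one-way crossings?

Counting alone: the pilot can take at most 2 across per trip to Station Beta, so moving all 5 needs at least 3 loaded trips out, with a return between consecutive ones — at least 5 crossings.
The safety rule pushes this higher. Following every safe sequence of crossings, the most of the 5 that can be at Station Beta as the shuttle arrives there on crossing 5 is 4 — never all 5.
So the move cannot be finished within 5 crossings. (The shortest complete plan takes 7:)
1. Pilot goes to Station Beta with the acid flask and the oxidiser.
2. Pilot goes back to Station Alpha with the oxidiser.
3. Pilot goes to Station Beta with the ether can and the oxidiser.
4. Pilot goes back to Station Alpha with the oxidiser.
5. Pilot goes to Station Beta with the fuel sample and the oxidiser.
6. Pilot goes back to Station Alpha with the oxidiser.
7. Pilot goes to Station Beta with the oxidiser and the solvent jar.

No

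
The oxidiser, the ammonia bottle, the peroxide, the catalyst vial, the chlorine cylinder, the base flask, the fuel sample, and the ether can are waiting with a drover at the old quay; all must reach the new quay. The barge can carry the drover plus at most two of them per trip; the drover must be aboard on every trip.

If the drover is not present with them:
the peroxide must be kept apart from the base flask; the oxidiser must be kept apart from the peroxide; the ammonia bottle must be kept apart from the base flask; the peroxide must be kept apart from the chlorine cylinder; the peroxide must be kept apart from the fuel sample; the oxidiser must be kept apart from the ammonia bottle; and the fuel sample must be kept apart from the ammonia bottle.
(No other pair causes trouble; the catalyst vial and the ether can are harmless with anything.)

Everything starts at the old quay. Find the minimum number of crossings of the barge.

Counting alone: the drover can take at most 2 across per trip to the new quay, so moving all 8 needs at least 4 loaded trips out, with a return between consecutive ones — at least 7 crossings.
The safety rule pushes this higher. Following every safe sequence of crossings, the most of the 8 that can be at the new quay as the barge arrives there on crossing 7 is 6 — never all 8.
So no plan with fewer than 9 crossings exists, and this one achieves 9:
1. Drover goes to the new quay with the ammonia bottle and the peroxide.
2. Drover goes back to the old quay alone.
3. Drover goes to the new quay with the chlorine cylinder and the oxidiser.
4. Drover goes back to the old quay with the ammonia bottle and the peroxide.
5. Drover goes to the new quay with the base flask and the fuel sample.
6. Drover goes back to the old quay alone.
7. Drover goes to the new quay with the catalyst vial and the ether can.
8. Drover goes back to the old quay alone.
9. Drover goes to the new quay with the ammonia bottle and the peroxide.

9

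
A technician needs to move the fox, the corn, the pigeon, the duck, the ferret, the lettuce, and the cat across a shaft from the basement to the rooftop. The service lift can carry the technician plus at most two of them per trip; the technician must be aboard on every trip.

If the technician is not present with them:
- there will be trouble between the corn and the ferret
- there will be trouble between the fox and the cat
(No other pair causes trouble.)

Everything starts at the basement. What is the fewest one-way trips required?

Counting alone: the technician can take at most 2 across per trip to the rooftop, so moving all 7 needs at least 4 loaded trips out, with a return between consecutive ones — at least 7 crossings.
The plan below uses exactly 7 crossings, so it is optimal:
1. Technician goes to the rooftop with the corn and the fox.
2. Technician goes back to the basement alone.
3. Technician goes to the rooftop with the pigeon.
4. Technician goes back to the basement alone.
5. Technician goes to the rooftop with the duck and the lettuce.
6. Technician goes back to the basement alone.
7. Technician goes to the rooftop with the cat and the ferret.

7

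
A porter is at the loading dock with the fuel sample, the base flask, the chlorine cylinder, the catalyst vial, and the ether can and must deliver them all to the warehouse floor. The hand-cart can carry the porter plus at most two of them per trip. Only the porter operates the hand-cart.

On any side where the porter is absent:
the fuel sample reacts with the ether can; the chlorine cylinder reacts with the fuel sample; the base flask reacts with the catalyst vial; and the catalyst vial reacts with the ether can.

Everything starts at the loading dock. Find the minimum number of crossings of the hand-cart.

7

Counting alone: the porter can take at most 2 across per trip to the warehouse floor, so moving all 5 needs at least 3 loaded trips out, with a return between consecutive ones — at least 5 crossings.
The safety rule pushes this higher. Following every safe sequence of crossings, the most of the 5 that can be at the warehouse floor as the hand-cart arrives there on crossing 5 is 4 — never all 5.
So no plan with fewer than 7 crossings exists, and this one achieves 7:
1. Porter goes to the warehouse floor with the catalyst vial and the fuel sample.  [the loading dock: the base flask, the chlorine cylinder, the ether can | the warehouse floor: the catalyst vial, the fuel sample]
2. Porter goes back to the loading dock alone.  [the loading dock: the base flask, the chlorine cylinder, the ether can | the warehouse floor: the catalyst vial, the fuel sample]
3. Porter goes to the warehouse floor with the base flask.  [the loading dock: the chlorine cylinder, the ether can | the warehouse floor: the base flask, the catalyst vial, the fuel sample]
4. Porter goes back to the loading dock with the catalyst vial.  [the loading dock: the catalyst vial, the chlorine cylinder, the ether can | the warehouse floor: the base flask, the fuel sample]
5. Porter goes to the warehouse floor with the chlorine cylinder and the ether can.  [the loading dock: the catalyst vial | the warehouse floor: the base flask, the chlorine cylinder, the ether can, the fuel sample]
6. Porter goes back to the loading dock with the fuel sample.  [the loading dock: the catalyst vial, the fuel sample | the warehouse floor: the base flask, the chlorine cylinder, the ether can]
7. Porter goes to the warehouse floor with the catalyst vial and the fuel sample.  [the loading dock: — | the warehouse floor: the base flask, the catalyst vial, the chlorine cylinder, the ether can, the fuel sample]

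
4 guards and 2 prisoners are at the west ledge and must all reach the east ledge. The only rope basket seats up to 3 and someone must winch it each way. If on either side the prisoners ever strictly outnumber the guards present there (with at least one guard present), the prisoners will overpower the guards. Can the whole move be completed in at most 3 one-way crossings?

Counting alone: each trip to the east ledge takes at most 3 across and each return brings at least 1 back, so after t trips out (and t−1 returns) at most 3t − (t−1) of the 6 are across; that first reaches 6 at t = 3, so at least 5 crossings are needed.
Since 3 < 5, 3 crossings cannot be enough. (The shortest complete plan in fact takes 5:)
1. 2 prisoners → the east ledge.  (the west ledge: 4G 0P; the east ledge: 0G 2P)
2. 1 prisoner ← the west ledge.  (the west ledge: 4G 1P; the east ledge: 0G 1P)
3. 2 guards and 1 prisoner → the east ledge.  (the west ledge: 2G 0P; the east ledge: 2G 2P)
4. 1 prisoner ← the west ledge.  (the west ledge: 2G 1P; the east ledge: 2G 1P)
5. 2 guards and 1 prisoner → the east ledge.  (the west ledge: 0G 0P; the east ledge: 4G 2P)

No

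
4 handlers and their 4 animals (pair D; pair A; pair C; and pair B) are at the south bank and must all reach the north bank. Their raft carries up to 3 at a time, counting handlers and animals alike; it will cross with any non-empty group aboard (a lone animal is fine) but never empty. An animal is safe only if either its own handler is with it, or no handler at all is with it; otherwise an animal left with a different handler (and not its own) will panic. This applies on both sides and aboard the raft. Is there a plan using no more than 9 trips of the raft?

Yes

Yes — this plan uses 9 crossings (≤ 9):
1. animal D and handler D cross → the north bank.
2. handler D crosses ← the south bank.
3. animal A, handler A, and handler D cross → the north bank.
4. animal D and handler D cross ← the south bank.
5. handler B, handler C, and handler D cross → the north bank.
6. animal A crosses ← the south bank.
7. animal A and animal D cross → the north bank.
8. animal D crosses ← the south bank.
9. animal B, animal C, and animal D cross → the north bank.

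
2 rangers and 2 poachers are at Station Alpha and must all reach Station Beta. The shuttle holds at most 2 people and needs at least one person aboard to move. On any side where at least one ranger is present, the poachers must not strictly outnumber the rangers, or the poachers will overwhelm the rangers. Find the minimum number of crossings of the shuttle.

5

Counting alone: each trip to Station Beta takes at most 2 across and each return brings at least 1 back, so after t trips out (and t−1 returns) at most 2t − (t−1) of the 4 are across; that first reaches 4 at t = 3, so at least 5 crossings are needed.
The plan below uses exactly 5 crossings, so it is optimal:
1. 2 poachers → Station Beta.  (Station Alpha: 2R 0P; Station Beta: 0R 2P)
2. 1 poacher ← Station Alpha.  (Station Alpha: 2R 1P; Station Beta: 0R 1P)
3. 2 rangers → Station Beta.  (Station Alpha: 0R 1P; Station Beta: 2R 1P)
4. 1 poacher ← Station Alpha.  (Station Alpha: 0R 2P; Station Beta: 2R 0P)
5. 2 poachers → Station Beta.  (Station Alpha: 0R 0P; Station Beta: 2R 2P)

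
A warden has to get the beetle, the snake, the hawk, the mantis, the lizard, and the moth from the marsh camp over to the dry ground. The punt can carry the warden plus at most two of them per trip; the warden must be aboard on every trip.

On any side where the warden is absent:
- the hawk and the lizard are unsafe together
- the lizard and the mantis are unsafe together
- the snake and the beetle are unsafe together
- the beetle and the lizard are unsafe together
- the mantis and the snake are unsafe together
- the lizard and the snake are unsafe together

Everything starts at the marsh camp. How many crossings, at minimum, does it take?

9

Counting alone: the warden can take at most 2 across per trip to the dry ground, so moving all 6 needs at least 3 loaded trips out, with a return between consecutive ones — at least 5 crossings.
The safety rule pushes this higher. Following every safe sequence of crossings, the most of the 6 that can be at the dry ground as the punt arrives there on crossings 5, 7 is 4, 5 respectively — never all 6.
So no plan with fewer than 9 crossings exists, and this one achieves 9:
1. Warden goes to the dry ground with the lizard and the snake.  [the marsh camp: the beetle, the hawk, the mantis, the moth | the dry ground: the lizard, the snake]
2. Warden goes back to the marsh camp with the snake.  [the marsh camp: the beetle, the hawk, the mantis, the moth, the snake | the dry ground: the lizard]
3. Warden goes to the dry ground with the beetle and the mantis.  [the marsh camp: the hawk, the moth, the snake | the dry ground: the beetle, the lizard, the mantis]
4. Warden goes back to the marsh camp with the lizard.  [the marsh camp: the hawk, the lizard, the moth, the snake | the dry ground: the beetle, the mantis]
5. Warden goes to the dry ground with the hawk and the snake.  [the marsh camp: the lizard, the moth | the dry ground: the beetle, the hawk, the mantis, the snake]
6. Warden goes back to the marsh camp with the snake.  [the marsh camp: the lizard, the moth, the snake | the dry ground: the beetle, the hawk, the mantis]
7. Warden goes to the dry ground with the moth and the snake.  [the marsh camp: the lizard | the dry ground: the beetle, the hawk, the mantis, the moth, the snake]
8. Warden goes back to the marsh camp with the snake.  [the marsh camp: the lizard, the snake | the dry ground: the beetle, the hawk, the mantis, the moth]
9. Warden goes to the dry ground with the lizard and the snake.  [the marsh camp: — | the dry ground: the beetle, the hawk, the lizard, the mantis, the moth, the snake]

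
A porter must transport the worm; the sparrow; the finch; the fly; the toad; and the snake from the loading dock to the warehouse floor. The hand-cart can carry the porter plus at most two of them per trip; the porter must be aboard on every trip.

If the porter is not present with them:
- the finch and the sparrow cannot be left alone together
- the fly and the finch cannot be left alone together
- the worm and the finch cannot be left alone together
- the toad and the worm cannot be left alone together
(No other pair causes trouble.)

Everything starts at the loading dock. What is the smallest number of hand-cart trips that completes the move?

7

Counting alone: the porter can take at most 2 across per trip to the warehouse floor, so moving all 6 needs at least 3 loaded trips out, with a return between consecutive ones — at least 5 crossings.
The safety rule pushes this higher. Following every safe sequence of crossings, the most of the 6 that can be at the warehouse floor as the hand-cart arrives there on crossing 5 is 5 — never all 6.
So no plan with fewer than 7 crossings exists, and this one achieves 7:
1. Porter goes to the warehouse floor with the finch and the worm.
2. Porter goes back to the loading dock with the worm.
3. Porter goes to the warehouse floor with the sparrow and the worm.
4. Porter goes back to the loading dock with the finch.
5. Porter goes to the warehouse floor with the fly and the snake.
6. Porter goes back to the loading dock alone.
7. Porter goes to the warehouse floor with the finch and the toad.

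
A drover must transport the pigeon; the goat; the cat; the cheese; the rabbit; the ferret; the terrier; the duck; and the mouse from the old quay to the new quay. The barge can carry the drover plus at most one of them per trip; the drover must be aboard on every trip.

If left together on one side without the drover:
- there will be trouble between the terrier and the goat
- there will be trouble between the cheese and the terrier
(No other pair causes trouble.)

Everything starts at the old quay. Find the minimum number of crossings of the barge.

19

Counting alone: the drover can take at most 1 across per trip to the new quay, so moving all 9 needs at least 9 loaded trips out, with a return between consecutive ones — at least 17 crossings.
The safety rule pushes this higher. Following every safe sequence of crossings, the most of the 9 that can be at the new quay as the barge arrives there on crossing 17 is 8 — never all 9.
So no plan with fewer than 19 crossings exists, and this one achieves 19:
1. Drover goes to the new quay with the terrier.
2. Drover goes back to the old quay alone.
3. Drover goes to the new quay with the pigeon.
4. Drover goes back to the old quay alone.
5. Drover goes to the new quay with the goat.
6. Drover goes back to the old quay with the terrier.
7. Drover goes to the new quay with the cheese.
8. Drover goes back to the old quay alone.
9. Drover goes to the new quay with the cat.
10. Drover goes back to the old quay alone.
11. Drover goes to the new quay with the rabbit.
12. Drover goes back to the old quay alone.
13. Drover goes to the new quay with the ferret.
14. Drover goes back to the old quay alone.
15. Drover goes to the new quay with the duck.
16. Drover goes back to the old quay alone.
17. Drover goes to the new quay with the mouse.
18. Drover goes back to the old quay alone.
19. Drover goes to the new quay with the terrier.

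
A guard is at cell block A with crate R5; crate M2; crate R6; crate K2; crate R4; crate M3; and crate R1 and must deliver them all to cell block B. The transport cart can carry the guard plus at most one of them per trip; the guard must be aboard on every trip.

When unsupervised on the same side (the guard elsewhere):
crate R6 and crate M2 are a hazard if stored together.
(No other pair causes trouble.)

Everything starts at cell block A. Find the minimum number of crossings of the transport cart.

13

Counting alone: the guard can take at most 1 across per trip to cell block B, so moving all 7 needs at least 7 loaded trips out, with a return between consecutive ones — at least 13 crossings.
The plan below uses exactly 13 crossings, so it is optimal:
1. Guard goes to cell block B with crate M2.  [cell block A: crate K2, crate M3, crate R1, crate R4, crate R5, crate R6 | cell block B: crate M2]
2. Guard goes back to cell block A alone.  [cell block A: crate K2, crate M3, crate R1, crate R4, crate R5, crate R6 | cell block B: crate M2]
3. Guard goes to cell block B with crate R5.  [cell block A: crate K2, crate M3, crate R1, crate R4, crate R6 | cell block B: crate M2, crate R5]
4. Guard goes back to cell block A alone.  [cell block A: crate K2, crate M3, crate R1, crate R4, crate R6 | cell block B: crate M2, crate R5]
5. Guard goes to cell block B with crate K2.  [cell block A: crate M3, crate R1, crate R4, crate R6 | cell block B: crate K2, crate M2, crate R5]
6. Guard goes back to cell block A alone.  [cell block A: crate M3, crate R1, crate R4, crate R6 | cell block B: crate K2, crate M2, crate R5]
7. Guard goes to cell block B with crate R4.  [cell block A: crate M3, crate R1, crate R6 | cell block B: crate K2, crate M2, crate R4, crate R5]
8. Guard goes back to cell block A alone.  [cell block A: crate M3, crate R1, crate R6 | cell block B: crate K2, crate M2, crate R4, crate R5]
9. Guard goes to cell block B with crate M3.  [cell block A: crate R1, crate R6 | cell block B: crate K2, crate M2, crate M3, crate R4, crate R5]
10. Guard goes back to cell block A alone.  [cell block A: crate R1, crate R6 | cell block B: crate K2, crate M2, crate M3, crate R4, crate R5]
11. Guard goes to cell block B with crate R1.  [cell block A: crate R6 | cell block B: crate K2, crate M2, crate M3, crate R1, crate R4, crate R5]
12. Guard goes back to cell block A alone.  [cell block A: crate R6 | cell block B: crate K2, crate M2, crate M3, crate R1, crate R4, crate R5]
13. Guard goes to cell block B with crate R6.  [cell block A: — | cell block B: crate K2, crate M2, crate M3, crate R1, crate R4, crate R5, crate R6]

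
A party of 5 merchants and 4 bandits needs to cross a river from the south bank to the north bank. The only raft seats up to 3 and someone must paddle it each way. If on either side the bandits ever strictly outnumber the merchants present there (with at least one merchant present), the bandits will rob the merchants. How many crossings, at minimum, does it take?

7

Counting alone: each trip to the north bank takes at most 3 across and each return brings at least 1 back, so after t trips out (and t−1 returns) at most 3t − (t−1) of the 9 are across; that first reaches 9 at t = 4, so at least 7 crossings are needed.
The plan below uses exactly 7 crossings, so it is optimal:
1. 3 bandits → the north bank.  (the south bank: 5M 1B; the north bank: 0M 3B)
2. 1 bandit ← the south bank.  (the south bank: 5M 2B; the north bank: 0M 2B)
3. 3 merchants → the north bank.  (the south bank: 2M 2B; the north bank: 3M 2B)
4. 1 merchant ← the south bank.  (the south bank: 3M 2B; the north bank: 2M 2B)
5. 2 merchants and 1 bandit → the north bank.  (the south bank: 1M 1B; the north bank: 4M 3B)
6. 1 merchant ← the south bank.  (the south bank: 2M 1B; the north bank: 3M 3B)
7. 2 merchants and 1 bandit → the north bank.  (the south bank: 0M 0B; the north bank: 5M 4B)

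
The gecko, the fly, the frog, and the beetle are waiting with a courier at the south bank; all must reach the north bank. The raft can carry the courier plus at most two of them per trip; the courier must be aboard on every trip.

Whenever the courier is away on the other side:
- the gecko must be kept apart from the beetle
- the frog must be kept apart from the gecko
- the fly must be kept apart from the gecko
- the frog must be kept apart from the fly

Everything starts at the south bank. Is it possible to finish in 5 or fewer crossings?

Yes — this plan uses 5 crossings (≤ 5):
1. Courier goes to the north bank with the fly and the gecko.  [the south bank: the beetle, the frog | the north bank: the fly, the gecko]
2. Courier goes back to the south bank with the gecko.  [the south bank: the beetle, the frog, the gecko | the north bank: the fly]
3. Courier goes to the north bank with the beetle and the gecko.  [the south bank: the frog | the north bank: the beetle, the fly, the gecko]
4. Courier goes back to the south bank with the gecko.  [the south bank: the frog, the gecko | the north bank: the beetle, the fly]
5. Courier goes to the north bank with the frog and the gecko.  [the south bank: — | the north bank: the beetle, the fly, the frog, the gecko]

Yes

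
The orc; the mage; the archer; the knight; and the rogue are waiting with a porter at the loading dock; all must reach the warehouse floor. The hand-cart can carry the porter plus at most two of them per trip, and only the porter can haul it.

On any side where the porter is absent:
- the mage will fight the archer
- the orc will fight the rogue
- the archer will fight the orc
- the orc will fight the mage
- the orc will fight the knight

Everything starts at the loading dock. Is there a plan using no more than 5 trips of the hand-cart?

No

Counting alone: the porter can take at most 2 across per trip to the warehouse floor, so moving all 5 needs at least 3 loaded trips out, with a return between consecutive ones — at least 5 crossings.
The safety rule pushes this higher. Following every safe sequence of crossings, the most of the 5 that can be at the warehouse floor as the hand-cart arrives there on crossing 5 is 4 — never all 5.
So the move cannot be finished within 5 crossings. (The shortest complete plan takes 7:)
1. Porter goes to the warehouse floor with the mage and the orc.
2. Porter goes back to the loading dock with the orc.
3. Porter goes to the warehouse floor with the knight and the orc.
4. Porter goes back to the loading dock with the orc.
5. Porter goes to the warehouse floor with the orc and the rogue.
6. Porter goes back to the loading dock with the orc.
7. Porter goes to the warehouse floor with the archer and the orc.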